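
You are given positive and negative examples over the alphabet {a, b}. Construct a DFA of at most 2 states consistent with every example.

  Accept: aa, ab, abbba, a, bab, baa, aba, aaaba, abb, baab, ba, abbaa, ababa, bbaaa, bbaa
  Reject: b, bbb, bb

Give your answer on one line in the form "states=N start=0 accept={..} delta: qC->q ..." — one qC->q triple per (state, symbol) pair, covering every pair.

states=2 start=0 accept={1} delta: 0a->1 0b->0 1a->1 1b->1

Grow the machine one transition at a time. Run the examples from 0; the earliest place one falls off (shortest prefix, ties alphabetical) gets sent to the lowest-numbered state that keeps every Accept/Reject pair distinguishable — a pair clashes when both reach the same state with identical unread suffix — and to a fresh state only if none does.
a: 0a undefined. 0a->0: no, ab/b meet in 0 with "b" left. Open state 1: 0a->1.
b: 0b undefined. 0b->0: ok.
aa: 1a undefined. 1a->0: no, aa/b meet in 0. 1a->1: ok.
ab: 1b undefined. 1b->0: no, ab/b meet in 0. 1b->1: ok.
All examples now run through 2 states with every (state, symbol) defined. Accept strings end in {1}, Reject strings end in {0}; accept={1}.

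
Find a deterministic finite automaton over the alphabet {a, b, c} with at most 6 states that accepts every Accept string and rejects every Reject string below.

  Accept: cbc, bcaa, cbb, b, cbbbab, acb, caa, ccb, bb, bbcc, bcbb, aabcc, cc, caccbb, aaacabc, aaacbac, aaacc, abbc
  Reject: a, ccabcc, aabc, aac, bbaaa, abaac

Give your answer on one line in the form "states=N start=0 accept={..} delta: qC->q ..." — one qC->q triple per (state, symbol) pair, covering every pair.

states=5 start=0 accept={1,3,4} delta: 0a->0 0b->1 0c->2 1a->4 1b->3 1c->2 2a->1 2b->3 2c->1 3a->4 3b->1 3c->3 4a->0 4b->4 4c->1

Grow the machine one transition at a time. Run the examples from 0; the earliest place one falls off (shortest prefix, ties alphabetical) gets sent to the lowest-numbered state that keeps every Accept/Reject pair distinguishable — a pair clashes when both reach the same state with identical unread suffix — and to a fresh state only if none does.
a: 0a undefined. 0a->0: ok.
b: 0b undefined. 0b->0: no, b/a meet in 0. Open state 1: 0b->1.
c: 0c undefined. 0c->0: no, cbc/aabc meet in 1 with "c" left. 0c->1: no, b/aac meet in 1. Open state 2: 0c->2.
bb: 1b undefined. 1b->0: no, bb/a meet in 0. 1b->1: no, abbc/aabc meet in 1 with "c" left. 1b->2: no, bb/aac meet in 2. Open state 3: 1b->3.
bc: 1c undefined. 1c->0: no, bcaa/a meet in 0. 1c->1: no, b/aabc meet in 1. 1c->2: ok.
ca: 2a undefined. 2a->0: no, bcaa/a meet in 0. 2a->1: ok.
cb: 2b undefined. 2b->0: no, cbc/aabc meet in 2. 2b->1: no, cbc/aabc meet in 2. 2b->2: no, cbb/aabc meet in 2. 2b->3: ok.
cc: 2c undefined. 2c->0: no, aabcc/a meet in 0. 2c->1: ok.
aba: 1a undefined. 1a->0: no, bcaa/a meet in 0. 1a->1: no, bbcc/ccabcc meet in 3 with "cc" left. 1a->2: no, bcaa/aabc meet in 2. 1a->3: no, aaacbac/abaac meet in 3 with "ac" left. Open state 4: 1a->4.
bba: 3a undefined. 3a->0: no, aaacbac/aabc meet in 2. 3a->1: no, aaacbac/aabc meet in 2. 3a->2: no, bcaa/bbaaa meet in 4. 3a->3: no, acb/bbaaa meet in 3. 3a->4: ok.
bbc: 3c undefined. 3c->0: no, cbc/a meet in 0. 3c->1: no, bbcc/aabc meet in 2. 3c->2: no, cbc/aabc meet in 2. 3c->3: ok.
cbb: 3b undefined. 3b->0: no, cbb/a meet in 0. 3b->1: ok.
abaa: 4a undefined. 4a->0: ok.
ccab: 4b undefined. 4b->0: no, cbb/ccabcc meet in 1. 4b->1: no, cbb/ccabcc meet in 1. 4b->2: no, cbbbab/ccabcc meet in 2. 4b->3: no, cbc/ccabcc meet in 3. 4b->4: ok.
ccabc: 4c undefined. 4c->0: no, aaacbac/a meet in 0. 4c->1: ok.
All examples now run through 5 states with every (state, symbol) defined. Accept strings end in {1,3,4}, Reject strings end in {0,2}; accept={1,3,4}.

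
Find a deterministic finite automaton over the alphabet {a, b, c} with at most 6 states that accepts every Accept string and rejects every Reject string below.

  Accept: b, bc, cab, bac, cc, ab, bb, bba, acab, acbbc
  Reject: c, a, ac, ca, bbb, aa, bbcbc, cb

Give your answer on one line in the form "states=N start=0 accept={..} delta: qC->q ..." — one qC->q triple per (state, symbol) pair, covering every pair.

Grow the machine one transition at a time. Run the examples from 0; the earliest place one falls off (shortest prefix, ties alphabetical) gets sent to the lowest-numbered state that keeps every Accept/Reject pair distinguishable — a pair clashes when both reach the same state with identical unread suffix — and to a fresh state only if none does.
a: 0a undefined. 0a->0: ok.
b: 0b undefined. 0b->0: no, b/a meet in 0. Open state 1: 0b->1.
c: 0c undefined. 0c->0: no, b/cb meet in 1. 0c->1: no, b/c meet in 1. Open state 2: 0c->2.
ba: 1a undefined. 1a->0: no, bac/c meet in 2. 1a->1: ok.
bb: 1b undefined. 1b->0: no, b/bbb meet in 1. 1b->1: no, b/bbb meet in 1. 1b->2: no, bb/c meet in 2. Open state 3: 1b->3.
bc: 1c undefined. 1c->0: no, bc/a meet in 0. 1c->1: ok.
ca: 2a undefined. 2a->0: ok.
cb: 2b undefined. 2b->0: ok.
cc: 2c undefined. 2c->0: no, cc/a meet in 0. 2c->1: ok.
bba: 3a undefined. 3a->0: no, bba/a meet in 0. 3a->1: ok.
bbb: 3b undefined. 3b->0: ok.
bbc: 3c undefined. 3c->0: no, b/bbcbc meet in 1. 3c->1: no, b/bbcbc meet in 1. 3c->2: ok.
All examples now run through 4 states with every (state, symbol) defined. Accept strings end in {1,3}, Reject strings end in {0,2}; accept={1,3}.

states=4 start=0 accept={1,3} delta: 0a->0 0b->1 0c->2 1a->1 1b->3 1c->1 2a->0 2b->0 2c->1 3a->1 3b->0 3c->2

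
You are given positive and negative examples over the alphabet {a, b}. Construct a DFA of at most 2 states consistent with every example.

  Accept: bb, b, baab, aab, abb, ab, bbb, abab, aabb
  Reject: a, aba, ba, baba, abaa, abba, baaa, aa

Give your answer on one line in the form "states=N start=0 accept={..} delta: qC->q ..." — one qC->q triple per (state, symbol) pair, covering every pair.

Grow the machine one transition at a time. Run the examples from 0; the earliest place one falls off (shortest prefix, ties alphabetical) gets sent to the lowest-numbered state that keeps every Accept/Reject pair distinguishable — a pair clashes when both reach the same state with identical unread suffix — and to a fresh state only if none does.
a: 0a undefined. 0a->0: ok.
b: 0b undefined. 0b->0: no, bb/a meet in 0. Open state 1: 0b->1.
ba: 1a undefined. 1a->0: ok.
bb: 1b undefined. 1b->0: no, bb/a meet in 0. 1b->1: ok.
All examples now run through 2 states with every (state, symbol) defined. Accept strings end in {1}, Reject strings end in {0}; accept={1}.

states=2 start=0 accept={1} delta: 0a->0 0b->1 1a->0 1b->1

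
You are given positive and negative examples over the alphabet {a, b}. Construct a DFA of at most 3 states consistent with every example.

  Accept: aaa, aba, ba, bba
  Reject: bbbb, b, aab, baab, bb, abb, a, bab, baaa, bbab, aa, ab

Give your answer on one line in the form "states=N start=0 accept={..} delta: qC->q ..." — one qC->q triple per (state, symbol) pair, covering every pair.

states=3 start=0 accept={0} delta: 0a->1 0b->2 1a->2 1b->2 2a->0 2b->2

Fold the examples into a partial DFA from state 0: repeatedly fix the first undefined (state, symbol) met by the shortest-then-alphabetical prefix, trying targets in increasing order and rejecting any under which an Accept and a Reject string meet in one state with the same remainder; add a state when all current targets are rejected. Accepting states are where Accept strings end.
a: 0a undefined. 0a->0: no, aaa/a meet in 0. Open state 1: 0a->1.
b: 0b undefined. 0b->0: no, aaa/baaa meet in 1 with "aa" left. 0b->1: no, ba/aa meet in 1 with "a" left. Open state 2: 0b->2.
aa: 1a undefined. 1a->0: no, aaa/a meet in 1. 1a->1: no, aaa/a meet in 1. 1a->2: ok.
ab: 1b undefined. 1b->0: no, aba/a meet in 1. 1b->1: no, aba/b meet in 2. 1b->2: ok.
ba: 2a undefined. 2a->0: ok.
bb: 2b undefined. 2b->0: no, aaa/bbbb meet in 0. 2b->1: no, bba/b meet in 2. 2b->2: ok.
All examples now run through 3 states with every (state, symbol) defined. Accept strings end in {0}, Reject strings end in {1,2}; accept={0}.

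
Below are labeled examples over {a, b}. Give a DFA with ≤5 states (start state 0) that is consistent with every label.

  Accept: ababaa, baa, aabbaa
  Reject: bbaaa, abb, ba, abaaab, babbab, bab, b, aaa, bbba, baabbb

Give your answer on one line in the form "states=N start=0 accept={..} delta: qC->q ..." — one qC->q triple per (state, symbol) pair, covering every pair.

states=4 start=0 accept={3} delta: 0a->0 0b->1 1a->2 1b->1 2a->3 2b->1 3a->0 3b->0

Fold the examples into a partial DFA from state 0: repeatedly fix the first undefined (state, symbol) met by the shortest-then-alphabetical prefix, trying targets in increasing order and rejecting any under which an Accept and a Reject string meet in one state with the same remainder; add a state when all current targets are rejected. Accepting states are where Accept strings end.
a: 0a undefined. 0a->0: ok.
b: 0b undefined. 0b->0: no, ababaa/bbaaa meet in 0. Open state 1: 0b->1.
ba: 1a undefined. 1a->0: no, ababaa/ba meet in 0. 1a->1: no, baa/ba meet in 1. Open state 2: 1a->2.
bb: 1b undefined. 1b->0: no, aabbaa/bbaaa meet in 0. 1b->1: ok.
baa: 2a undefined. 2a->0: no, baa/bbaaa meet in 0. 2a->1: no, baa/abb meet in 1. 2a->2: no, baa/bbaaa meet in 2. Open state 3: 2a->3.
bab: 2b undefined. 2b->0: no, ababaa/babbab meet in 0. 2b->1: ok.
baab: 3b undefined. 3b->0: ok.
abaaa: 3a undefined. 3a->0: ok.
All examples now run through 4 states with every (state, symbol) defined. Accept strings end in {3}, Reject strings end in {0,1,2}; accept={3}.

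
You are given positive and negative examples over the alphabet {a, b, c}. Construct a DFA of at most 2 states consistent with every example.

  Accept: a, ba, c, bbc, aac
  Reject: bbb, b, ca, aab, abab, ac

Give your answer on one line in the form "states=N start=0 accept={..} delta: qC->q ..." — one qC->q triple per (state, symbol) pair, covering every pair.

Grow the machine one transition at a time. Run the examples from 0; the earliest place one falls off (shortest prefix, ties alphabetical) gets sent to the lowest-numbered state that keeps every Accept/Reject pair distinguishable — a pair clashes when both reach the same state with identical unread suffix — and to a fresh state only if none does.
a: 0a undefined. 0a->0: no, c/ac meet in 0 with "c" left. Open state 1: 0a->1.
b: 0b undefined. 0b->0: ok.
c: 0c undefined. 0c->0: no, a/ca meet in 1. 0c->1: ok.
aa: 1a undefined. 1a->0: ok.
ab: 1b undefined. 1b->0: ok.
ac: 1c undefined. 1c->0: ok.
All examples now run through 2 states with every (state, symbol) defined. Accept strings end in {1}, Reject strings end in {0}; accept={1}.

states=2 start=0 accept={1} delta: 0a->1 0b->0 0c->1 1a->0 1b->0 1c->0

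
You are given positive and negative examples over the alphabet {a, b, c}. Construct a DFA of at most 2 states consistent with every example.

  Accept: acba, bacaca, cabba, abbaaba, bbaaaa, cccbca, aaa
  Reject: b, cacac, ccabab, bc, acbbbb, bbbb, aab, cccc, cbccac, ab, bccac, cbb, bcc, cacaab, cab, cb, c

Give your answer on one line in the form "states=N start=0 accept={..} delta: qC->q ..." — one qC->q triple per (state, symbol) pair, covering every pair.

states=2 start=0 accept={0} delta: 0a->0 0b->1 0c->1 1a->0 1b->1 1c->1

State merging on the prefix tree: take the shortest (then alphabetical) example prefix whose next move is undefined and point that move at state 0, else 1, else 2, ...; a target is out if some Accept/Reject pair would then sit in one state with the same input left (inseparable). If every existing state is out, open a new one.
a: 0a undefined. 0a->0: ok.
b: 0b undefined. 0b->0: no, abbaaba/b meet in 0. Open state 1: 0b->1.
c: 0c undefined. 0c->0: no, aaa/cacac meet in 0. 0c->1: ok.
ba: 1a undefined. 1a->0: ok.
bb: 1b undefined. 1b->0: no, acba/bbbb meet in 0. 1b->1: ok.
bc: 1c undefined. 1c->0: no, acba/bc meet in 0. 1c->1: ok.
All examples now run through 2 states with every (state, symbol) defined. Accept strings end in {0}, Reject strings end in {1}; accept={0}.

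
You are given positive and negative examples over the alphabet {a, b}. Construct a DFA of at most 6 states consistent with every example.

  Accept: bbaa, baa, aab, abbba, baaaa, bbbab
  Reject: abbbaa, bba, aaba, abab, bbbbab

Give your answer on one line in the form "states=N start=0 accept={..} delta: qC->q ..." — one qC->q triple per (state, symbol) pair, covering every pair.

Fold the examples into a partial DFA from state 0: repeatedly fix the first undefined (state, symbol) met by the shortest-then-alphabetical prefix, trying targets in increasing order and rejecting any under which an Accept and a Reject string meet in one state with the same remainder; add a state when all current targets are rejected. Accepting states are where Accept strings end.
a: 0a undefined. 0a->0: ok.
b: 0b undefined. 0b->0: no, bbaa/abbbaa meet in 0. Open state 1: 0b->1.
ba: 1a undefined. 1a->0: no, baa/aaba meet in 0. 1a->1: no, baa/aaba meet in 1. Open state 2: 1a->2.
bb: 1b undefined. 1b->0: no, bbaa/bba meet in 0. 1b->1: no, bbaa/abbbaa meet in 2 with "a" left. 1b->2: no, baa/bba meet in 2 with "a" left. Open state 3: 1b->3.
baa: 2a undefined. 2a->0: ok.
bba: 3a undefined. 3a->0: no, bbaa/bba meet in 0. 3a->1: no, bbaa/aaba meet in 2. 3a->2: ok.
bbb: 3b undefined. 3b->0: no, bbaa/abbbaa meet in 0. 3b->1: no, bbaa/abbbaa meet in 0. 3b->2: no, bbaa/abbbaa meet in 0. 3b->3: no, bbaa/abbbaa meet in 0. Open state 4: 3b->4.
abab: 2b undefined. 2b->0: no, bbaa/abab meet in 0. 2b->1: no, aab/abab meet in 1. 2b->2: ok.
bbba: 4a undefined. 4a->0: no, bbaa/abbbaa meet in 0. 4a->1: ok.
bbbb: 4b undefined. 4b->0: no, aab/bbbbab meet in 1. 4b->1: ok.
All examples now run through 5 states with every (state, symbol) defined. Accept strings end in {0,1,3}, Reject strings end in {2}; accept={0,1,3}.

states=5 start=0 accept={0,1,3} delta: 0a->0 0b->1 1a->2 1b->3 2a->0 2b->2 3a->2 3b->4 4a->1 4b->1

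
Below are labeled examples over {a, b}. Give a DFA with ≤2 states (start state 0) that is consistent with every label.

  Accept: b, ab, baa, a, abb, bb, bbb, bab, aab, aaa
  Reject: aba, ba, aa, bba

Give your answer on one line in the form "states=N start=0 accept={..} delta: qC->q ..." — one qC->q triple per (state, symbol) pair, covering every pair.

Fold the examples into a partial DFA from state 0: repeatedly fix the first undefined (state, symbol) met by the shortest-then-alphabetical prefix, trying targets in increasing order and rejecting any under which an Accept and a Reject string meet in one state with the same remainder; add a state when all current targets are rejected. Accepting states are where Accept strings end.
a: 0a undefined. 0a->0: no, a/aa meet in 0. Open state 1: 0a->1.
b: 0b undefined. 0b->0: no, baa/aa meet in 1 with "a" left. 0b->1: ok.
aa: 1a undefined. 1a->0: ok.
ab: 1b undefined. 1b->0: no, b/aba meet in 1. 1b->1: ok.
All examples now run through 2 states with every (state, symbol) defined. Accept strings end in {1}, Reject strings end in {0}; accept={1}.

states=2 start=0 accept={1} delta: 0a->1 0b->1 1a->0 1b->1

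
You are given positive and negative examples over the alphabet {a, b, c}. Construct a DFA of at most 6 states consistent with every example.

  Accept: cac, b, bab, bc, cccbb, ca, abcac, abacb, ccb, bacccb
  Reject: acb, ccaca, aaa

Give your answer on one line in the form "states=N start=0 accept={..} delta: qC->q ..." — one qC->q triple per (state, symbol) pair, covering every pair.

states=4 start=0 accept={1,2,3} delta: 0a->0 0b->1 0c->1 1a->2 1b->0 1c->2 2a->2 2b->1 2c->3 3a->0 3b->2 3c->1

Grow the machine one transition at a time. Run the examples from 0; the earliest place one falls off (shortest prefix, ties alphabetical) gets sent to the lowest-numbered state that keeps every Accept/Reject pair distinguishable — a pair clashes when both reach the same state with identical unread suffix — and to a fresh state only if none does.
a: 0a undefined. 0a->0: ok.
b: 0b undefined. 0b->0: no, b/aaa meet in 0. Open state 1: 0b->1.
c: 0c undefined. 0c->0: no, cac/ccaca meet in 0. 0c->1: ok.
ba: 1a undefined. 1a->0: no, ca/aaa meet in 0. 1a->1: no, bab/acb meet in 1 with "b" left. Open state 2: 1a->2.
bc: 1c undefined. 1c->0: no, bc/aaa meet in 0. 1c->1: no, ccb/acb meet in 1 with "b" left. 1c->2: ok.
acb: 1b undefined. 1b->0: ok.
bab: 2b undefined. 2b->0: no, bab/acb meet in 0. 2b->1: ok.
bac: 2c undefined. 2c->0: no, cac/acb meet in 0. 2c->1: no, abacb/acb meet in 0. 2c->2: no, cccbb/acb meet in 0. Open state 3: 2c->3.
cca: 2a undefined. 2a->0: no, bc/ccaca meet in 2. 2a->1: no, b/ccaca meet in 1. 2a->2: ok.
bacc: 3c undefined. 3c->0: no, bacccb/acb meet in 0. 3c->1: ok.
cccb: 3b undefined. 3b->0: no, abacb/acb meet in 0. 3b->1: no, cccbb/acb meet in 0. 3b->2: ok.
ccaca: 3a undefined. 3a->0: ok.
All examples now run through 4 states with every (state, symbol) defined. Accept strings end in {1,2,3}, Reject strings end in {0}; accept={1,2,3}.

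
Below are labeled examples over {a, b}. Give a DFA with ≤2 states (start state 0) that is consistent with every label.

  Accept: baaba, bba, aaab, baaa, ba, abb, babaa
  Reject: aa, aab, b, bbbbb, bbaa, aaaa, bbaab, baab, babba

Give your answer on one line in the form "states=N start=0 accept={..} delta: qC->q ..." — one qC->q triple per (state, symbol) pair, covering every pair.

State merging on the prefix tree: take the shortest (then alphabetical) example prefix whose next move is undefined and point that move at state 0, else 1, else 2, ...; a target is out if some Accept/Reject pair would then sit in one state with the same input left (inseparable). If every existing state is out, open a new one.
a: 0a undefined. 0a->0: no, aaab/aab meet in 0 with "b" left. Open state 1: 0a->1.
b: 0b undefined. 0b->0: ok.
aa: 1a undefined. 1a->0: ok.
ab: 1b undefined. 1b->0: no, baaba/babba meet in 1. 1b->1: ok.
All examples now run through 2 states with every (state, symbol) defined. Accept strings end in {1}, Reject strings end in {0}; accept={1}.

states=2 start=0 accept={1} delta: 0a->1 0b->0 1a->0 1b->1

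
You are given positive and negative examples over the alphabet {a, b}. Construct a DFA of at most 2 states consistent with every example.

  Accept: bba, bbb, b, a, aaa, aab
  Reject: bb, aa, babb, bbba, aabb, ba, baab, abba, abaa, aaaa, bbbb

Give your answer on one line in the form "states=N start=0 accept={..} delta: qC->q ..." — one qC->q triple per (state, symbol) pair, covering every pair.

Grow the machine one transition at a time. Run the examples from 0; the earliest place one falls off (shortest prefix, ties alphabetical) gets sent to the lowest-numbered state that keeps every Accept/Reject pair distinguishable — a pair clashes when both reach the same state with identical unread suffix — and to a fresh state only if none does.
a: 0a undefined. 0a->0: no, bba/abba meet in 0 with "bba" left. Open state 1: 0a->1.
b: 0b undefined. 0b->0: no, bba/bbba meet in 1. 0b->1: ok.
aa: 1a undefined. 1a->0: ok.
ab: 1b undefined. 1b->0: ok.
All examples now run through 2 states with every (state, symbol) defined. Accept strings end in {1}, Reject strings end in {0}; accept={1}.

states=2 start=0 accept={1} delta: 0a->1 0b->1 1a->0 1b->0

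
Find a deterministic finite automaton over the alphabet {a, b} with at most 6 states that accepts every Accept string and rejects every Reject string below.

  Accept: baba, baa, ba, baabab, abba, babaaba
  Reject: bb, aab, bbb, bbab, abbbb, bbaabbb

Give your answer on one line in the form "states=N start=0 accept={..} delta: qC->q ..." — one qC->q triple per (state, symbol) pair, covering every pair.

states=5 start=0 accept={0,2,4} delta: 0a->0 0b->1 1a->2 1b->1 2a->2 2b->3 3a->4 3b->0 4a->0 4b->0

State merging on the prefix tree: take the shortest (then alphabetical) example prefix whose next move is undefined and point that move at state 0, else 1, else 2, ...; a target is out if some Accept/Reject pair would then sit in one state with the same input left (inseparable). If every existing state is out, open a new one.
a: 0a undefined. 0a->0: ok.
b: 0b undefined. 0b->0: no, baba/bb meet in 0. Open state 1: 0b->1.
ba: 1a undefined. 1a->0: no, baabab/aab meet in 1. 1a->1: no, baa/aab meet in 1. Open state 2: 1a->2.
bb: 1b undefined. 1b->0: no, abba/bb meet in 0. 1b->1: ok.
baa: 2a undefined. 2a->0: no, baabab/bbab meet in 2 with "b" left. 2a->1: no, baa/bb meet in 1. 2a->2: ok.
bab: 2b undefined. 2b->0: no, baba/bbab meet in 0. 2b->1: no, baabab/bb meet in 1. 2b->2: no, baba/bbab meet in 2. Open state 3: 2b->3.
baba: 3a undefined. 3a->0: no, baabab/bb meet in 1. 3a->1: no, baba/bb meet in 1. 3a->2: no, baabab/bbab meet in 3. 3a->3: no, baba/bbab meet in 3. Open state 4: 3a->4.
babaa: 4a undefined. 4a->0: ok.
baabab: 4b undefined. 4b->0: ok.
bbaabb: 3b undefined. 3b->0: ok.
All examples now run through 5 states with every (state, symbol) defined. Accept strings end in {0,2,4}, Reject strings end in {1,3}; accept={0,2,4}.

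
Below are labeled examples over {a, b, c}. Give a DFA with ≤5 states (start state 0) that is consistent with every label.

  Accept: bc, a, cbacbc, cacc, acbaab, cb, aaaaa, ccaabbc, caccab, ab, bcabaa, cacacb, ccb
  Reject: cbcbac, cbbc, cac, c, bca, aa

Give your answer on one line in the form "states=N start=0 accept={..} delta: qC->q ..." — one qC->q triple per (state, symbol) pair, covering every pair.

State merging on the prefix tree: take the shortest (then alphabetical) example prefix whose next move is undefined and point that move at state 0, else 1, else 2, ...; a target is out if some Accept/Reject pair would then sit in one state with the same input left (inseparable). If every existing state is out, open a new one.
a: 0a undefined. 0a->0: no, a/aa meet in 0. Open state 1: 0a->1.
b: 0b undefined. 0b->0: no, bc/c meet in 0 with "c" left. 0b->1: ok.
c: 0c undefined. 0c->0: no, bc/cac meet in 1 with "c" left. 0c->1: no, a/c meet in 1. Open state 2: 0c->2.
aa: 1a undefined. 1a->0: ok.
ab: 1b undefined. 1b->0: no, ab/aa meet in 0. 1b->1: ok.
ac: 1c undefined. 1c->0: no, bc/aa meet in 0. 1c->1: ok.
ca: 2a undefined. 2a->0: ok.
cb: 2b undefined. 2b->0: no, bc/cbcbac meet in 1. 2b->1: no, bc/cbbc meet in 1. 2b->2: no, cbacbc/cbbc meet in 2 with "c" left. Open state 3: 2b->3.
cc: 2c undefined. 2c->0: no, cacc/bca meet in 0. 2c->1: ok.
cba: 3a undefined. 3a->0: ok.
cbb: 3b undefined. 3b->0: ok.
cbc: 3c undefined. 3c->0: no, cbacbc/bca meet in 0. 3c->1: ok.
All examples now run through 4 states with every (state, symbol) defined. Accept strings end in {1,3}, Reject strings end in {0,2}; accept={1,3}.

states=4 start=0 accept={1,3} delta: 0a->1 0b->1 0c->2 1a->0 1b->1 1c->1 2a->0 2b->3 2c->1 3a->0 3b->0 3c->1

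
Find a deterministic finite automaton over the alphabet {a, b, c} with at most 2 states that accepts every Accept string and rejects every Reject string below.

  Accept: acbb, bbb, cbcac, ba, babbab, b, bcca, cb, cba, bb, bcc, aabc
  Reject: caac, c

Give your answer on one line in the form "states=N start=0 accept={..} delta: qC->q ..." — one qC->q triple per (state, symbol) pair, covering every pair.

Fold the examples into a partial DFA from state 0: repeatedly fix the first undefined (state, symbol) met by the shortest-then-alphabetical prefix, trying targets in increasing order and rejecting any under which an Accept and a Reject string meet in one state with the same remainder; add a state when all current targets are rejected. Accepting states are where Accept strings end.
a: 0a undefined. 0a->0: ok.
b: 0b undefined. 0b->0: no, aabc/c meet in 0 with "c" left. Open state 1: 0b->1.
c: 0c undefined. 0c->0: ok.
ba: 1a undefined. 1a->0: no, ba/caac meet in 0. 1a->1: ok.
bb: 1b undefined. 1b->0: no, acbb/caac meet in 0. 1b->1: ok.
bc: 1c undefined. 1c->0: no, cbcac/caac meet in 0. 1c->1: ok.
All examples now run through 2 states with every (state, symbol) defined. Accept strings end in {1}, Reject strings end in {0}; accept={1}.

states=2 start=0 accept={1} delta: 0a->0 0b->1 0c->0 1a->1 1b->1 1c->1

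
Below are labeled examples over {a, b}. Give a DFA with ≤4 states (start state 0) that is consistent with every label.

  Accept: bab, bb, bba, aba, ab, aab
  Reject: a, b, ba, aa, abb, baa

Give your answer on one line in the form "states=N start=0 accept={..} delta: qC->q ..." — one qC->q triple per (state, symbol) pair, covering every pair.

states=3 start=0 accept={0,2} delta: 0a->1 0b->1 1a->1 1b->2 2a->0 2b->1

Fold the examples into a partial DFA from state 0: repeatedly fix the first undefined (state, symbol) met by the shortest-then-alphabetical prefix, trying targets in increasing order and rejecting any under which an Accept and a Reject string meet in one state with the same remainder; add a state when all current targets are rejected. Accepting states are where Accept strings end.
a: 0a undefined. 0a->0: no, bb/abb meet in 0 with "bb" left. Open state 1: 0a->1.
b: 0b undefined. 0b->0: no, bb/b meet in 0. 0b->1: ok.
aa: 1a undefined. 1a->0: no, bab/a meet in 1. 1a->1: ok.
ab: 1b undefined. 1b->0: no, bba/a meet in 1. 1b->1: no, bab/a meet in 1. Open state 2: 1b->2.
aba: 2a undefined. 2a->0: ok.
abb: 2b undefined. 2b->0: no, bba/abb meet in 0. 2b->1: ok.
All examples now run through 3 states with every (state, symbol) defined. Accept strings end in {0,2}, Reject strings end in {1}; accept={0,2}.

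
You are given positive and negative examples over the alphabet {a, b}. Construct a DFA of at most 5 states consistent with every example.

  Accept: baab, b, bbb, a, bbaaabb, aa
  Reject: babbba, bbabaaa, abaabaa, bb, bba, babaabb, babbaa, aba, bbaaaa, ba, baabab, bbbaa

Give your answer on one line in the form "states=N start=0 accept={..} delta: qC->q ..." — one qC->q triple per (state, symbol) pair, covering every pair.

Fold the examples into a partial DFA from state 0: repeatedly fix the first undefined (state, symbol) met by the shortest-then-alphabetical prefix, trying targets in increasing order and rejecting any under which an Accept and a Reject string meet in one state with the same remainder; add a state when all current targets are rejected. Accepting states are where Accept strings end.
a: 0a undefined. 0a->0: ok.
b: 0b undefined. 0b->0: no, baab/babbba meet in 0. Open state 1: 0b->1.
ba: 1a undefined. 1a->0: no, baab/baabab meet in 1. 1a->1: no, baab/bb meet in 1 with "b" left. Open state 2: 1a->2.
bb: 1b undefined. 1b->0: no, a/bb meet in 0. 1b->1: no, b/bb meet in 1. 1b->2: ok.
baa: 2a undefined. 2a->0: no, bbb/baabab meet in 2 with "b" left. 2a->1: no, baab/abaabaa meet in 2. 2a->2: ok.
bab: 2b undefined. 2b->0: no, baab/bbabaaa meet in 0. 2b->1: no, baab/baabab meet in 1. 2b->2: no, baab/babbba meet in 2. Open state 3: 2b->3.
baba: 3a undefined. 3a->0: no, b/baabab meet in 1. 3a->1: no, bbaaabb/babaabb meet in 3 with "b" left. 3a->2: no, baab/baabab meet in 3. 3a->3: no, baab/bbabaaa meet in 3. Open state 4: 3a->4.
babb: 3b undefined. 3b->0: no, a/babbaa meet in 0. 3b->1: ok.
babaa: 4a undefined. 4a->0: no, a/bbabaaa meet in 0. 4a->1: no, baab/babaabb meet in 3. 4a->2: no, b/babaabb meet in 1. 4a->3: no, baab/abaabaa meet in 3. 4a->4: ok.
baabab: 4b undefined. 4b->0: no, b/babaabb meet in 1. 4b->1: no, b/baabab meet in 1. 4b->2: no, baab/babaabb meet in 3. 4b->3: no, baab/baabab meet in 3. 4b->4: ok.
All examples now run through 5 states with every (state, symbol) defined. Accept strings end in {0,1,3}, Reject strings end in {2,4}; accept={0,1,3}.

states=5 start=0 accept={0,1,3} delta: 0a->0 0b->1 1a->2 1b->2 2a->2 2b->3 3a->4 3b->1 4a->4 4b->4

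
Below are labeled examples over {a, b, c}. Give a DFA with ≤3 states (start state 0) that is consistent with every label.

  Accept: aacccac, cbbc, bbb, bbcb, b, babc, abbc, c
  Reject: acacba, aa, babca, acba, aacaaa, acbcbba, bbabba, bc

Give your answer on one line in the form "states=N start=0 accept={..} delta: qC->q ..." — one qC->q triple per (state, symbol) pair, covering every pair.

State merging on the prefix tree: take the shortest (then alphabetical) example prefix whose next move is undefined and point that move at state 0, else 1, else 2, ...; a target is out if some Accept/Reject pair would then sit in one state with the same input left (inseparable). If every existing state is out, open a new one.
a: 0a undefined. 0a->0: ok.
b: 0b undefined. 0b->0: no, bbb/aa meet in 0. Open state 1: 0b->1.
c: 0c undefined. 0c->0: no, aacccac/aa meet in 0. 0c->1: ok.
ba: 1a undefined. 1a->0: no, babc/bc meet in 1 with "c" left. 1a->1: no, b/aacaaa meet in 1. Open state 2: 1a->2.
bb: 1b undefined. 1b->0: no, cbbc/bc meet in 1 with "c" left. 1b->1: no, cbbc/bc meet in 1 with "c" left. 1b->2: ok.
bc: 1c undefined. 1c->0: ok.
bab: 2b undefined. 2b->0: no, bbb/aa meet in 0. 2b->1: no, cbbc/aa meet in 0. 2b->2: ok.
bba: 2a undefined. 2a->0: ok.
bbc: 2c undefined. 2c->0: no, aacccac/aa meet in 0. 2c->1: no, bbb/babca meet in 2. 2c->2: ok.
All examples now run through 3 states with every (state, symbol) defined. Accept strings end in {1,2}, Reject strings end in {0}; accept={1,2}.

states=3 start=0 accept={1,2} delta: 0a->0 0b->1 0c->1 1a->2 1b->2 1c->0 2a->0 2b->2 2c->2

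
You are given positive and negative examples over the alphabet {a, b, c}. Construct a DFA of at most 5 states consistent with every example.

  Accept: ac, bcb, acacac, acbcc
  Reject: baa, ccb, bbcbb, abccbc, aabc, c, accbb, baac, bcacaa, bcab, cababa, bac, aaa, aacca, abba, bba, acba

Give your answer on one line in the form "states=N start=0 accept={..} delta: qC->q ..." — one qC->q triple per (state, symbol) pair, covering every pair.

State merging on the prefix tree: take the shortest (then alphabetical) example prefix whose next move is undefined and point that move at state 0, else 1, else 2, ...; a target is out if some Accept/Reject pair would then sit in one state with the same input left (inseparable). If every existing state is out, open a new one.
a: 0a undefined. 0a->0: no, ac/c meet in 0 with "c" left. Open state 1: 0a->1.
b: 0b undefined. 0b->0: no, ac/bac meet in 1 with "c" left. 0b->1: ok.
c: 0c undefined. 0c->0: ok.
aa: 1a undefined. 1a->0: no, ac/aabc meet in 1 with "c" left. 1a->1: no, ac/baac meet in 1 with "c" left. Open state 2: 1a->2.
ab: 1b undefined. 1b->0: no, ac/abccbc meet in 1 with "c" left. 1b->1: ok.
ac: 1c undefined. 1c->0: no, ac/abccbc meet in 0. 1c->1: no, ac/ccb meet in 1. 1c->2: no, ac/abba meet in 2. Open state 3: 1c->3.
aaa: 2a undefined. 2a->0: ok.
aab: 2b undefined. 2b->0: ok.
aac: 2c undefined. 2c->0: ok.
aca: 3a undefined. 3a->0: ok.
acb: 3b undefined. 3b->0: no, bcb/baa meet in 0. 3b->1: no, bcb/ccb meet in 1. 3b->2: no, bcb/bcacaa meet in 2. 3b->3: no, ac/bbcbb meet in 3. Open state 4: 3b->4.
acc: 3c undefined. 3c->0: no, ac/abccbc meet in 3. 3c->1: no, ac/abccbc meet in 3. 3c->2: ok.
acba: 4a undefined. 4a->0: ok.
acbc: 4c undefined. 4c->0: no, acbcc/baa meet in 0. 4c->1: ok.
bbcbb: 4b undefined. 4b->0: ok.
All examples now run through 5 states with every (state, symbol) defined. Accept strings end in {3,4}, Reject strings end in {0,1,2}; accept={3,4}.

states=5 start=0 accept={3,4} delta: 0a->1 0b->1 0c->0 1a->2 1b->1 1c->3 2a->0 2b->0 2c->0 3a->0 3b->4 3c->2 4a->0 4b->0 4c->1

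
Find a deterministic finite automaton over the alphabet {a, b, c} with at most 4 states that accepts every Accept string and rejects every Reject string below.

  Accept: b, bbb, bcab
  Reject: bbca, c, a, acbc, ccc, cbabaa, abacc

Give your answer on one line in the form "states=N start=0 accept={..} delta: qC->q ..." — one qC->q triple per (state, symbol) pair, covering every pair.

State merging on the prefix tree: take the shortest (then alphabetical) example prefix whose next move is undefined and point that move at state 0, else 1, else 2, ...; a target is out if some Accept/Reject pair would then sit in one state with the same input left (inseparable). If every existing state is out, open a new one.
a: 0a undefined. 0a->0: ok.
b: 0b undefined. 0b->0: no, b/a meet in 0. Open state 1: 0b->1.
c: 0c undefined. 0c->0: ok.
bb: 1b undefined. 1b->0: ok.
bc: 1c undefined. 1c->0: ok.
aba: 1a undefined. 1a->0: ok.
All examples now run through 2 states with every (state, symbol) defined. Accept strings end in {1}, Reject strings end in {0}; accept={1}.

states=2 start=0 accept={1} delta: 0a->0 0b->1 0c->0 1a->0 1b->0 1c->0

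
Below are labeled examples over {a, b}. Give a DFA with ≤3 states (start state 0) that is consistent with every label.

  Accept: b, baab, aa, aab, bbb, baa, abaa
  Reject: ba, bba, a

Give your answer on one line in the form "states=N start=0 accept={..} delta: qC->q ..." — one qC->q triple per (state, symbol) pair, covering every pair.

State merging on the prefix tree: take the shortest (then alphabetical) example prefix whose next move is undefined and point that move at state 0, else 1, else 2, ...; a target is out if some Accept/Reject pair would then sit in one state with the same input left (inseparable). If every existing state is out, open a new one.
a: 0a undefined. 0a->0: no, aa/a meet in 0. Open state 1: 0a->1.
b: 0b undefined. 0b->0: ok.
aa: 1a undefined. 1a->0: ok.
ab: 1b undefined. 1b->0: ok.
All examples now run through 2 states with every (state, symbol) defined. Accept strings end in {0}, Reject strings end in {1}; accept={0}.

states=2 start=0 accept={0} delta: 0a->1 0b->0 1a->0 1b->0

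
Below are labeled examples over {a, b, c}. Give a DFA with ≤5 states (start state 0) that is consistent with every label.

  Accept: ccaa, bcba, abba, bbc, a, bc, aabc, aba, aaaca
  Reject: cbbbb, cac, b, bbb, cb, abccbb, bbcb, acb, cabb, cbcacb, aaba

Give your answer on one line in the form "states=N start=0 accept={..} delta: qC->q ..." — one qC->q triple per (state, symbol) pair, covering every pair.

states=4 start=0 accept={1,2} delta: 0a->1 0b->0 0c->1 1a->2 1b->0 1c->0 2a->0 2b->3 2c->0 3a->0 3b->0 3c->1

Fold the examples into a partial DFA from state 0: repeatedly fix the first undefined (state, symbol) met by the shortest-then-alphabetical prefix, trying targets in increasing order and rejecting any under which an Accept and a Reject string meet in one state with the same remainder; add a state when all current targets are rejected. Accepting states are where Accept strings end.
a: 0a undefined. 0a->0: no, aba/aaba meet in 0 with "ba" left. Open state 1: 0a->1.
b: 0b undefined. 0b->0: ok.
c: 0c undefined. 0c->0: no, bbc/cbbbb meet in 0. 0c->1: ok.
aa: 1a undefined. 1a->0: no, bbc/cac meet in 1. 1a->1: no, bcba/aaba meet in 1 with "ba" left. Open state 2: 1a->2.
ab: 1b undefined. 1b->0: ok.
ac: 1c undefined. 1c->0: ok.
aaa: 2a undefined. 2a->0: ok.
aab: 2b undefined. 2b->0: no, bcba/aaba meet in 1. 2b->1: no, ccaa/aaba meet in 2. 2b->2: no, ccaa/cabb meet in 2. Open state 3: 2b->3.
cac: 2c undefined. 2c->0: ok.
aaba: 3a undefined. 3a->0: ok.
aabc: 3c undefined. 3c->0: no, aabc/cbbbb meet in 0. 3c->1: ok.
cabb: 3b undefined. 3b->0: ok.
All examples now run through 4 states with every (state, symbol) defined. Accept strings end in {1,2}, Reject strings end in {0}; accept={1,2}.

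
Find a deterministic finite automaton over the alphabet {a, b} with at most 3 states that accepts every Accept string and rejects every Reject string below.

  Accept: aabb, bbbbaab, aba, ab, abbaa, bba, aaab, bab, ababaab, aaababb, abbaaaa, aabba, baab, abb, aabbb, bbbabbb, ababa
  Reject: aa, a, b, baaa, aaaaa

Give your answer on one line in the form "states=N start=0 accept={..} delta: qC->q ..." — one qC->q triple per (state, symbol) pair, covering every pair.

State merging on the prefix tree: take the shortest (then alphabetical) example prefix whose next move is undefined and point that move at state 0, else 1, else 2, ...; a target is out if some Accept/Reject pair would then sit in one state with the same input left (inseparable). If every existing state is out, open a new one.
a: 0a undefined. 0a->0: no, ab/b meet in 0 with "b" left. Open state 1: 0a->1.
b: 0b undefined. 0b->0: no, bba/a meet in 1. 0b->1: ok.
aa: 1a undefined. 1a->0: no, bab/a meet in 1. 1a->1: ok.
ab: 1b undefined. 1b->0: no, aabb/aa meet in 1. 1b->1: no, aabb/aa meet in 1. Open state 2: 1b->2.
aba: 2a undefined. 2a->0: no, ababa/aa meet in 1. 2a->1: no, aba/aa meet in 1. 2a->2: ok.
abb: 2b undefined. 2b->0: no, abbaa/aa meet in 1. 2b->1: no, aabb/aa meet in 1. 2b->2: ok.
All examples now run through 3 states with every (state, symbol) defined. Accept strings end in {2}, Reject strings end in {1}; accept={2}.

states=3 start=0 accept={2} delta: 0a->1 0b->1 1a->1 1b->2 2a->2 2b->2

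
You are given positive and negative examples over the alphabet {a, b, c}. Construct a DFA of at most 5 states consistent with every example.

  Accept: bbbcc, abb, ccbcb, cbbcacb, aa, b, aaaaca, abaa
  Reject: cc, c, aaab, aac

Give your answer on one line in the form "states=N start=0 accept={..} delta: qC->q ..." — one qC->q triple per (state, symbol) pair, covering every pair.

State merging on the prefix tree: take the shortest (then alphabetical) example prefix whose next move is undefined and point that move at state 0, else 1, else 2, ...; a target is out if some Accept/Reject pair would then sit in one state with the same input left (inseparable). If every existing state is out, open a new one.
a: 0a undefined. 0a->0: no, b/aaab meet in 0 with "b" left. Open state 1: 0a->1.
b: 0b undefined. 0b->0: no, bbbcc/cc meet in 0 with "cc" left. 0b->1: ok.
c: 0c undefined. 0c->0: ok.
aa: 1a undefined. 1a->0: no, aa/cc meet in 0. 1a->1: ok.
ab: 1b undefined. 1b->0: ok.
aac: 1c undefined. 1c->0: no, bbbcc/cc meet in 0. 1c->1: no, bbbcc/aac meet in 1. Open state 2: 1c->2.
bbbcc: 2c undefined. 2c->0: no, bbbcc/cc meet in 0. 2c->1: ok.
ccbcb: 2b undefined. 2b->0: no, ccbcb/cc meet in 0. 2b->1: ok.
aaaaca: 2a undefined. 2a->0: no, aaaaca/cc meet in 0. 2a->1: ok.
All examples now run through 3 states with every (state, symbol) defined. Accept strings end in {1}, Reject strings end in {0,2}; accept={1}.

states=3 start=0 accept={1} delta: 0a->1 0b->1 0c->0 1a->1 1b->0 1c->2 2a->1 2b->1 2c->1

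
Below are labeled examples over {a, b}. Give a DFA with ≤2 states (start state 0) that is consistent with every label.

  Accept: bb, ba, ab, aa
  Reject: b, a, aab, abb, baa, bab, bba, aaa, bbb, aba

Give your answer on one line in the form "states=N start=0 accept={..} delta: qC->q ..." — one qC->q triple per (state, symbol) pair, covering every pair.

states=2 start=0 accept={0} delta: 0a->1 0b->1 1a->0 1b->0

Fold the examples into a partial DFA from state 0: repeatedly fix the first undefined (state, symbol) met by the shortest-then-alphabetical prefix, trying targets in increasing order and rejecting any under which an Accept and a Reject string meet in one state with the same remainder; add a state when all current targets are rejected. Accepting states are where Accept strings end.
a: 0a undefined. 0a->0: no, bb/abb meet in 0 with "bb" left. Open state 1: 0a->1.
b: 0b undefined. 0b->0: no, bb/b meet in 0. 0b->1: ok.
aa: 1a undefined. 1a->0: ok.
ab: 1b undefined. 1b->0: ok.
All examples now run through 2 states with every (state, symbol) defined. Accept strings end in {0}, Reject strings end in {1}; accept={0}.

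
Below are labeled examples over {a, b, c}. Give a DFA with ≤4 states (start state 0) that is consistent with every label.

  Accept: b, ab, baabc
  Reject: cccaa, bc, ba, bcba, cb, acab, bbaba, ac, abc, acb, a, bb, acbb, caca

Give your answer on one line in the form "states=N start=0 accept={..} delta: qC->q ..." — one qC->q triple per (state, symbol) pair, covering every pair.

states=3 start=0 accept={1} delta: 0a->0 0b->1 0c->2 1a->2 1b->0 1c->0 2a->2 2b->2 2c->1

State merging on the prefix tree: take the shortest (then alphabetical) example prefix whose next move is undefined and point that move at state 0, else 1, else 2, ...; a target is out if some Accept/Reject pair would then sit in one state with the same input left (inseparable). If every existing state is out, open a new one.
a: 0a undefined. 0a->0: ok.
b: 0b undefined. 0b->0: no, b/ba meet in 0. Open state 1: 0b->1.
c: 0c undefined. 0c->0: no, b/cb meet in 1. 0c->1: no, b/ac meet in 1. Open state 2: 0c->2.
ba: 1a undefined. 1a->0: no, baabc/bc meet in 1 with "c" left. 1a->1: no, b/ba meet in 1. 1a->2: ok.
bb: 1b undefined. 1b->0: ok.
bc: 1c undefined. 1c->0: ok.
ca: 2a undefined. 2a->0: no, b/acab meet in 1. 2a->1: no, baabc/ba meet in 2. 2a->2: ok.
cb: 2b undefined. 2b->0: no, b/acbb meet in 1. 2b->1: no, b/cb meet in 1. 2b->2: ok.
cc: 2c undefined. 2c->0: no, baabc/bc meet in 0. 2c->1: ok.
All examples now run through 3 states with every (state, symbol) defined. Accept strings end in {1}, Reject strings end in {0,2}; accept={1}.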